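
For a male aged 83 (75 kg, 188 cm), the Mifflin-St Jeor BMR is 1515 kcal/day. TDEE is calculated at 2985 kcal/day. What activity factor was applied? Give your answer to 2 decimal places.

Activity factor = TEE ÷ BMR = 2985 ÷ 1515 = 1.97.

1.97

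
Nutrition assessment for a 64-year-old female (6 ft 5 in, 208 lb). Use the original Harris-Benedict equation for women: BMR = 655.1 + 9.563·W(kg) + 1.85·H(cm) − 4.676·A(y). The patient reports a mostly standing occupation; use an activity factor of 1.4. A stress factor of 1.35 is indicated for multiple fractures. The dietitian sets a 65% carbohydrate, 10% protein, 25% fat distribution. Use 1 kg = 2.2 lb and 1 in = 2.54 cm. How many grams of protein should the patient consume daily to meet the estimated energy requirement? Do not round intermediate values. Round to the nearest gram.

77 g/day

Convert to metric: weight = 208 ÷ 2.2 = 94.5455 kg; height = (6×12 + 5) × 2.54 = 77 × 2.54 = 195.58 cm.
Harris-Benedict: BMR = 655.1 + 9.563(94.5455) + 1.85(195.58) − 4.676(64) = 1621.7972 kcal/day.
TEE = 1621.7972 × 1.4 = 2270.5161 kcal/day.
With stress factor 1.35: 2270.5161 × 1.35 = 3065.1967 kcal/day.
Protein energy = 10% × 3065.1967 = 306.5197 kcal.
Protein = 306.5197 ÷ 4 kcal/g = 76.6299 g.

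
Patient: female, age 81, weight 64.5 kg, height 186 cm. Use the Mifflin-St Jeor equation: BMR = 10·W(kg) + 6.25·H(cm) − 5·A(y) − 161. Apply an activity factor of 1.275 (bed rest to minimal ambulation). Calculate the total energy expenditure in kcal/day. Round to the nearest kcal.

Mifflin-St Jeor (female): BMR = 10(64.5) + 6.25(186) − 5(81) − 161 = 645 + 1162.5 − 405 − 161 = 1241.5 kcal/day.
TEE = BMR × activity factor = 1241.5 × 1.275 = 1582.9125 kcal/day.

1583 kcal/day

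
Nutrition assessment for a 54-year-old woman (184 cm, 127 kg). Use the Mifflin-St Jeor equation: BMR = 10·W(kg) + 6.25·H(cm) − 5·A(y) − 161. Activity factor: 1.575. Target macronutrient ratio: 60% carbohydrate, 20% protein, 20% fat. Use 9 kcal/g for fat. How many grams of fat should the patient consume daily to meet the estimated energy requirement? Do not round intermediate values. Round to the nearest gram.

70 g/day

Mifflin-St Jeor (female): BMR = 10(127) + 6.25(184) − 5(54) − 161 = 1270 + 1150 − 270 − 161 = 1989 kcal/day.
TEE = 1989 × 1.575 = 3132.675 kcal/day.
Fat energy = 20% × 3132.675 = 626.535 kcal.
Fat = 626.535 ÷ 9 kcal/g = 69.615 g.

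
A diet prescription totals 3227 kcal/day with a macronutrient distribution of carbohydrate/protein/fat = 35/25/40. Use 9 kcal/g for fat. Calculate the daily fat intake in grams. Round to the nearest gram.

143 g/day

Fat energy = 40% × 3227 = 1290.8 kcal.
At 9 kcal/g: 1290.8 ÷ 9 = 143.4222 g.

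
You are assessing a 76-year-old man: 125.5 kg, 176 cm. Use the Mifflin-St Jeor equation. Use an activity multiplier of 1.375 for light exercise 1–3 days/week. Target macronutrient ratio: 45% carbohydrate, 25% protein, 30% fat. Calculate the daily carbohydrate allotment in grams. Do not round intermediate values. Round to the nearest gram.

Mifflin-St Jeor (male): BMR = 10(125.5) + 6.25(176) − 5(76) + 5 = 1255 + 1100 − 380 + 5 = 1980 kcal/day.
TEE = 1980 × 1.375 = 2722.5 kcal/day.
Carbohydrate energy = 45% × 2722.5 = 1225.125 kcal.
Carbohydrate = 1225.125 ÷ 4 kcal/g = 306.2813 g.

306 g/day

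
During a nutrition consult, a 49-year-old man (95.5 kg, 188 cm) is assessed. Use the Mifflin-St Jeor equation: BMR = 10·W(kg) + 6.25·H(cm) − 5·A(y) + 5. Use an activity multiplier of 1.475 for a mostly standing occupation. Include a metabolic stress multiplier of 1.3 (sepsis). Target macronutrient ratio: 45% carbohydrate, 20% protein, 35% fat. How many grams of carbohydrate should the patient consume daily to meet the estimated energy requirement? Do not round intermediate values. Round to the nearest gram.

408 g/day

Mifflin-St Jeor (male): BMR = 10(95.5) + 6.25(188) − 5(49) + 5 = 955 + 1175 − 245 + 5 = 1890 kcal/day.
TEE = 1890 × 1.475 = 2787.75 kcal/day.
With stress factor 1.3: 2787.75 × 1.3 = 3624.075 kcal/day.
Carbohydrate energy = 45% × 3624.075 = 1630.8338 kcal.
Carbohydrate = 1630.8338 ÷ 4 kcal/g = 407.7084 g.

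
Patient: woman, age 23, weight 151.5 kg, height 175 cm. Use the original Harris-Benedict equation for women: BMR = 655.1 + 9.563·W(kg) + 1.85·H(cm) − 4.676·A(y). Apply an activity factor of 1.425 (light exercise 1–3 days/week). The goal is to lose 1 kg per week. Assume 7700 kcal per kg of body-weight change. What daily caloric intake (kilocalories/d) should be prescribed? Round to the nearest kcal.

Harris-Benedict: BMR = 655.1 + 9.563(151.5) + 1.85(175) − 4.676(23) = 2320.0965 kcal/day.
TEE = 2320.0965 × 1.425 = 3306.1375 kcal/day.
Required daily deficit = 1 × 7700 ÷ 7 = 1100 kcal/day.
Target intake = 3306.1375 − 1100 = 2206.1375 kcal/day.

2206 kilocalories/d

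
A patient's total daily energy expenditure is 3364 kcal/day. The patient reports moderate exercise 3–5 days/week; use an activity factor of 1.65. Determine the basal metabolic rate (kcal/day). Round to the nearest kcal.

2039 kcal/day

BMR = TEE ÷ activity factor = 3364 ÷ 1.65 = 2038.7879 kcal/day.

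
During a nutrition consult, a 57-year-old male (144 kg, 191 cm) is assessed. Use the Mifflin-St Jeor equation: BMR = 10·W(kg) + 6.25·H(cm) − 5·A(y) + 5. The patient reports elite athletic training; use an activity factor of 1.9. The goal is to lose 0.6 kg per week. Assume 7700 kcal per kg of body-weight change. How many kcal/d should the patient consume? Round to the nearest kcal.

3812 kcal/d

Mifflin-St Jeor (male): BMR = 10(144) + 6.25(191) − 5(57) + 5 = 1440 + 1193.75 − 285 + 5 = 2353.75 kcal/day.
TEE = 2353.75 × 1.9 = 4472.125 kcal/day.
Required daily deficit = 0.6 × 7700 ÷ 7 = 660 kcal/day.
Target intake = 4472.125 − 660 = 3812.125 kcal/day.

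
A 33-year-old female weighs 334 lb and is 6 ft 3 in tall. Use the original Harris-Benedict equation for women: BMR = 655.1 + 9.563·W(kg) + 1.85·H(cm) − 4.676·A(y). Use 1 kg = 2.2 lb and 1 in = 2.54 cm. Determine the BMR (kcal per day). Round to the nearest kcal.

Convert to metric: weight = 334 ÷ 2.2 = 151.8182 kg; height = (6×12 + 3) × 2.54 = 75 × 2.54 = 190.5 cm.
Harris-Benedict: BMR = 655.1 + 9.563(151.8182) + 1.85(190.5) − 4.676(33) = 2305.0543 kcal/day.

2305 kcal per day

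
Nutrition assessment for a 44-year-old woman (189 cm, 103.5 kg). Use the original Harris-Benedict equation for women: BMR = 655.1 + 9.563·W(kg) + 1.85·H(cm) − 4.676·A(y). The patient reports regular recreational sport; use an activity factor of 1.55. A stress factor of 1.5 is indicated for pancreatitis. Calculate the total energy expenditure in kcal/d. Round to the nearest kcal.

Harris-Benedict: BMR = 655.1 + 9.563(103.5) + 1.85(189) − 4.676(44) = 1788.7765 kcal/day.
TEE = BMR × activity factor = 1788.7765 × 1.55 = 2772.6036 kcal/day.
Apply stress factor: 2772.6036 × 1.5 = 4158.9054 kcal/day.

4159 kcal/d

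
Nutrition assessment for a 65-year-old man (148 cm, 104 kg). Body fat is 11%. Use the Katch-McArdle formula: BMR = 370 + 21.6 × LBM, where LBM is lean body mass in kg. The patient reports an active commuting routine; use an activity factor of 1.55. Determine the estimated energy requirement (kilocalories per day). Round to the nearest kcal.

3672 kilocalories per day

LBM = 104 × (1 − 0.11) = 92.56 kg. Katch-McArdle: BMR = 370 + 21.6 × 92.56 = 2369.296 kcal/day.
TEE = BMR × activity factor = 2369.296 × 1.55 = 3672.4088 kcal/day.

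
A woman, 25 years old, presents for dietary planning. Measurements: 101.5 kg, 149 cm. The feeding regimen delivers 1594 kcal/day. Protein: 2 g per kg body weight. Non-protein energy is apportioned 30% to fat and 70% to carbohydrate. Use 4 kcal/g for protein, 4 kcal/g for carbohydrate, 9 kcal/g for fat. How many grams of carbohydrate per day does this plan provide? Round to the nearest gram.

Protein = 2 × 101.5 = 203 g → 203 × 4 = 812 kcal.
Non-protein calories = 1594 − 812 = 782 kcal.
Fat: 30% × 782 = 234.6 kcal; carbohydrate: 547.4 kcal.
Carbohydrate: 547.4 kcal ÷ 4 kcal/g = 136.85 g.

137 g/day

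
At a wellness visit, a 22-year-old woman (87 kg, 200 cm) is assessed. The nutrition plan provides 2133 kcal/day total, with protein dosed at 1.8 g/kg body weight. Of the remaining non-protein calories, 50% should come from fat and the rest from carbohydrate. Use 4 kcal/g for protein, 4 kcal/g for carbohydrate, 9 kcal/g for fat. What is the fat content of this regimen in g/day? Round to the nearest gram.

84 g/day

Protein = 1.8 × 87 = 156.6 g → 156.6 × 4 = 626.4 kcal.
Non-protein calories = 2133 − 626.4 = 1506.6 kcal.
Fat: 50% × 1506.6 = 753.3 kcal; carbohydrate: 753.3 kcal.
Fat: 753.3 kcal ÷ 9 kcal/g = 83.7 g.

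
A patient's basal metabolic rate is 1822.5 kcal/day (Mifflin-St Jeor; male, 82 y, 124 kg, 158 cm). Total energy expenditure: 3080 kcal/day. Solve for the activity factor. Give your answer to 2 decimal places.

Activity factor = TEE ÷ BMR = 3080 ÷ 1822.5 = 1.69.

1.69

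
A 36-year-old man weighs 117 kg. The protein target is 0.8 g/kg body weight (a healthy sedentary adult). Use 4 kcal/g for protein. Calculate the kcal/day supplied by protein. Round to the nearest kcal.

374 kcal/day

Protein = 0.8 g/kg × 117 kg = 93.6 g/day.
Protein energy = 93.6 g × 4 kcal/g = 374.4 kcal/day.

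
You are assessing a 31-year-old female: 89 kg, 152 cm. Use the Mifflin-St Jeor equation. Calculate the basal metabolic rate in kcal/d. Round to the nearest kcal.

Mifflin-St Jeor (female): BMR = 10(89) + 6.25(152) − 5(31) − 161 = 890 + 950 − 155 − 161 = 1524 kcal/day.

1524 kcal/d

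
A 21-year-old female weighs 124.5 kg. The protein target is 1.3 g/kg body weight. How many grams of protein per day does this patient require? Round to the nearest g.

162 g/day

Protein = 1.3 g/kg × 124.5 kg = 161.85 g/day.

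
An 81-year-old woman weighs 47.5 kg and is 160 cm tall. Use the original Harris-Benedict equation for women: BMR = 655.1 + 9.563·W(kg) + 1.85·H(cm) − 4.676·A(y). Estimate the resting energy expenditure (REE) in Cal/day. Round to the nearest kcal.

Harris-Benedict: BMR = 655.1 + 9.563(47.5) + 1.85(160) − 4.676(81) = 1026.5865 kcal/day.

1027 Cal/day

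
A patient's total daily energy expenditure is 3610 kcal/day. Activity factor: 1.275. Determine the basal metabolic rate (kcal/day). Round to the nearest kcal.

BMR = TEE ÷ activity factor = 3610 ÷ 1.275 = 2831.3725 kcal/day.

2831 kcal/day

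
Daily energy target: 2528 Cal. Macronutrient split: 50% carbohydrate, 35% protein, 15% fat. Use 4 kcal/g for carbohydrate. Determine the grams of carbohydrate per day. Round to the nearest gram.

Carbohydrate energy = 50% × 2528 = 1264 kcal.
At 4 kcal/g: 1264 ÷ 4 = 316 g.

316 g/day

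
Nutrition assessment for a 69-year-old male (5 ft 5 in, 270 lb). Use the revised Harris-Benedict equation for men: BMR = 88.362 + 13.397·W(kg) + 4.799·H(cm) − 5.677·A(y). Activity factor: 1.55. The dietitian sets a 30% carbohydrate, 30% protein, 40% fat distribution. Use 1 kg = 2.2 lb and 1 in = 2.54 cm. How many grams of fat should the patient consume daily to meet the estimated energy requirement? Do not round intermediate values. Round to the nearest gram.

Convert to metric: weight = 270 ÷ 2.2 = 122.7273 kg; height = (5×12 + 5) × 2.54 = 65 × 2.54 = 165.1 cm.
Harris-Benedict: BMR = 88.362 + 13.397(122.7273) + 4.799(165.1) − 5.677(69) = 2133.1412 kcal/day.
TEE = 2133.1412 × 1.55 = 3306.3688 kcal/day.
Fat energy = 40% × 3306.3688 = 1322.5475 kcal.
Fat = 1322.5475 ÷ 9 kcal/g = 146.9497 g.

147 g/day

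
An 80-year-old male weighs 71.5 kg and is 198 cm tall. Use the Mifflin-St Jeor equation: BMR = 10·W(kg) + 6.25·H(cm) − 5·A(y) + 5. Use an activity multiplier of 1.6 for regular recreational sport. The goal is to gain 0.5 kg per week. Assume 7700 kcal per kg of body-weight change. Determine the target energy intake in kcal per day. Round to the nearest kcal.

3042 kcal per day

Mifflin-St Jeor (male): BMR = 10(71.5) + 6.25(198) − 5(80) + 5 = 715 + 1237.5 − 400 + 5 = 1557.5 kcal/day.
TEE = 1557.5 × 1.6 = 2492 kcal/day.
Required daily surplus = 0.5 × 7700 ÷ 7 = 550 kcal/day.
Target intake = 2492 + 550 = 3042 kcal/day.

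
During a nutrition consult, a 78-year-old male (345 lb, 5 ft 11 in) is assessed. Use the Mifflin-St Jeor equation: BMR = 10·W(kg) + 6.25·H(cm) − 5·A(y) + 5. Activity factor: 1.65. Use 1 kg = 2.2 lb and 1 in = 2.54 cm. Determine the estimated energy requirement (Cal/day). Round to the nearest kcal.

Convert to metric: weight = 345 ÷ 2.2 = 156.8182 kg; height = (5×12 + 11) × 2.54 = 71 × 2.54 = 180.34 cm.
Mifflin-St Jeor (male): BMR = 10(156.8182) + 6.25(180.34) − 5(78) + 5 = 1568.1818 + 1127.125 − 390 + 5 = 2310.3068 kcal/day.
TEE = BMR × activity factor = 2310.3068 × 1.65 = 3812.0063 kcal/day.

3812 Cal/day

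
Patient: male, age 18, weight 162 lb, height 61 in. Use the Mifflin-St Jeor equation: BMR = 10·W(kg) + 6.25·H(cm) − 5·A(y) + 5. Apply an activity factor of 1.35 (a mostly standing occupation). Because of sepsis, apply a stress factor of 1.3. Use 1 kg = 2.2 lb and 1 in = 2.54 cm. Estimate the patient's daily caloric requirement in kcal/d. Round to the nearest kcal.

2843 kcal/d

Convert to metric: weight = 162 ÷ 2.2 = 73.6364 kg; height = 61 × 2.54 = 154.94 cm.
Mifflin-St Jeor (male): BMR = 10(73.6364) + 6.25(154.94) − 5(18) + 5 = 736.3636 + 968.375 − 90 + 5 = 1619.7386 kcal/day.
TEE = BMR × activity factor = 1619.7386 × 1.35 = 2186.6472 kcal/day.
Apply stress factor: 2186.6472 × 1.3 = 2842.6413 kcal/day.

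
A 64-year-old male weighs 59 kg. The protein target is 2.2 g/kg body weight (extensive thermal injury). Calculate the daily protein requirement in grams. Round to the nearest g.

Protein = 2.2 g/kg × 59 kg = 129.8 g/day.

130 g/day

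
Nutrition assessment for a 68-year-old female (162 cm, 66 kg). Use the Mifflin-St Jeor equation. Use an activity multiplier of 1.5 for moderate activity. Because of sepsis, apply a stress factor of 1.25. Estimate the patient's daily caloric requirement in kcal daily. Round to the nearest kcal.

2197 kcal daily

Mifflin-St Jeor (female): BMR = 10(66) + 6.25(162) − 5(68) − 161 = 660 + 1012.5 − 340 − 161 = 1171.5 kcal/day.
TEE = BMR × activity factor = 1171.5 × 1.5 = 1757.25 kcal/day.
Apply stress factor: 1757.25 × 1.25 = 2196.5625 kcal/day.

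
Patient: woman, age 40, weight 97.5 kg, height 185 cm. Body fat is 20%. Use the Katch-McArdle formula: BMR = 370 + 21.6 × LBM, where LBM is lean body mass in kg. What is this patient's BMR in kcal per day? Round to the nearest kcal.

2055 kcal per day

LBM = 97.5 × (1 − 0.2) = 78 kg. Katch-McArdle: BMR = 370 + 21.6 × 78 = 2054.8 kcal/day.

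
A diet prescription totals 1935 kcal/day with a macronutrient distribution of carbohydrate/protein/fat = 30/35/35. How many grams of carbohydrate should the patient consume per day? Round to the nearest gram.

Carbohydrate energy = 30% × 1935 = 580.5 kcal.
At 4 kcal/g: 580.5 ÷ 4 = 145.125 g.

145 g/day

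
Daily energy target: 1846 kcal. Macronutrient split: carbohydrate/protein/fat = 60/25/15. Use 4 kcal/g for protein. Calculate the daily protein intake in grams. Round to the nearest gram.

Protein energy = 25% × 1846 = 461.5 kcal.
At 4 kcal/g: 461.5 ÷ 4 = 115.375 g.

115 g/day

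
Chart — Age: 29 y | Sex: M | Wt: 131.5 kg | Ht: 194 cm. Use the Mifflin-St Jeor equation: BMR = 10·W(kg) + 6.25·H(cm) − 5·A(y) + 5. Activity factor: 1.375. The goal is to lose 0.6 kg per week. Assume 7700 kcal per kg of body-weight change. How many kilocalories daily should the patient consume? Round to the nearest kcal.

Mifflin-St Jeor (male): BMR = 10(131.5) + 6.25(194) − 5(29) + 5 = 1315 + 1212.5 − 145 + 5 = 2387.5 kcal/day.
TEE = 2387.5 × 1.375 = 3282.8125 kcal/day.
Required daily deficit = 0.6 × 7700 ÷ 7 = 660 kcal/day.
Target intake = 3282.8125 − 660 = 2622.8125 kcal/day.

2623 kilocalories daily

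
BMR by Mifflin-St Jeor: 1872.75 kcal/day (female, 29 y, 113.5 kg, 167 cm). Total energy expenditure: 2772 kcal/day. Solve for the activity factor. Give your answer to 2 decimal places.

Activity factor = TEE ÷ BMR = 2772 ÷ 1872.75 = 1.48.

1.48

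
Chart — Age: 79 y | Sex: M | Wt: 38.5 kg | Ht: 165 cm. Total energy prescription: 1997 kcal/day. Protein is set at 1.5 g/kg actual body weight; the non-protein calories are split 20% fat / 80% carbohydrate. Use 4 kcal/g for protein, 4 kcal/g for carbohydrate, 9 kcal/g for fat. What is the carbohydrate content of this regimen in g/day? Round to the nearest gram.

353 g/day

Protein = 1.5 × 38.5 = 57.75 g → 57.75 × 4 = 231 kcal.
Non-protein calories = 1997 − 231 = 1766 kcal.
Fat: 20% × 1766 = 353.2 kcal; carbohydrate: 1412.8 kcal.
Carbohydrate: 1412.8 kcal ÷ 4 kcal/g = 353.2 g.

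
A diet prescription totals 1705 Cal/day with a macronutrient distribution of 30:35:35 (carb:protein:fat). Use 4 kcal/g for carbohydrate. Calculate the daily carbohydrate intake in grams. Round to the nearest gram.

128 g/day

Carbohydrate energy = 30% × 1705 = 511.5 kcal.
At 4 kcal/g: 511.5 ÷ 4 = 127.875 g.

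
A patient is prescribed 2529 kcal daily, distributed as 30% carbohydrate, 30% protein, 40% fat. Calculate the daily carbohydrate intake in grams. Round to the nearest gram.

Carbohydrate energy = 30% × 2529 = 758.7 kcal.
At 4 kcal/g: 758.7 ÷ 4 = 189.675 g.

190 g/day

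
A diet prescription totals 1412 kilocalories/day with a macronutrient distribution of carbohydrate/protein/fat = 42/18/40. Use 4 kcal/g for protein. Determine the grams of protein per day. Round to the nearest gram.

Protein energy = 18% × 1412 = 254.16 kcal.
At 4 kcal/g: 254.16 ÷ 4 = 63.54 g.

64 g/day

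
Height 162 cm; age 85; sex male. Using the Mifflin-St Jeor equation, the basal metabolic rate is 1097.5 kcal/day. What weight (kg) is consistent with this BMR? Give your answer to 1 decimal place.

50.5 kg

1097.5 = 10·W + 6.25(162) − 5(85) + 5
10·W = 1097.5 − 592.5 = 505, so W = 50.5 kg.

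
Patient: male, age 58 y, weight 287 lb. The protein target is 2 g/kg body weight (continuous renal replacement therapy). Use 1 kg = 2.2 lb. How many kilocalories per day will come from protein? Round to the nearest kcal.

1044 kcal/day

Weight in kg = 287 ÷ 2.2 = 130.4545 kg.
Protein = 2 g/kg × 130.4545 kg = 260.9091 g/day.
Protein energy = 260.9091 g × 4 kcal/g = 1043.6364 kcal/day.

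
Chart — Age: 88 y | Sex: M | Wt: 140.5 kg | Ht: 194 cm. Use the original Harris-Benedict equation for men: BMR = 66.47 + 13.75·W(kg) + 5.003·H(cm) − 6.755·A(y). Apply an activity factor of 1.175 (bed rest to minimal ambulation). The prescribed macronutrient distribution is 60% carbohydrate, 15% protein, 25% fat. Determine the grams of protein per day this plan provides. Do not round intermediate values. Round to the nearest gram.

Harris-Benedict: BMR = 66.47 + 13.75(140.5) + 5.003(194) − 6.755(88) = 2374.487 kcal/day.
TEE = 2374.487 × 1.175 = 2790.0222 kcal/day.
Protein energy = 15% × 2790.0222 = 418.5033 kcal.
Protein = 418.5033 ÷ 4 kcal/g = 104.6258 g.

105 g/day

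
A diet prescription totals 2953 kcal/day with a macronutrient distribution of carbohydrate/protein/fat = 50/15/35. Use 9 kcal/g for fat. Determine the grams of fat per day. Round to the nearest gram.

Fat energy = 35% × 2953 = 1033.55 kcal.
At 9 kcal/g: 1033.55 ÷ 9 = 114.8389 g.

115 g/day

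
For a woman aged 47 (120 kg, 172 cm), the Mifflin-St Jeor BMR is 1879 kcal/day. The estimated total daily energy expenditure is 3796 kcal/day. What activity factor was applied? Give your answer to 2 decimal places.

Activity factor = TEE ÷ BMR = 3796 ÷ 1879 = 2.02.

2.02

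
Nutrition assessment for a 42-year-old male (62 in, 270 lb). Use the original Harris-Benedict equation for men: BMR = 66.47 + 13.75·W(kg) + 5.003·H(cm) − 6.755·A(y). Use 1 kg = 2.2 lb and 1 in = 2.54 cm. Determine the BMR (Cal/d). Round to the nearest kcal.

Convert to metric: weight = 270 ÷ 2.2 = 122.7273 kg; height = 62 × 2.54 = 157.48 cm.
Harris-Benedict: BMR = 66.47 + 13.75(122.7273) + 5.003(157.48) − 6.755(42) = 2258.1324 kcal/day.

2258 Cal/d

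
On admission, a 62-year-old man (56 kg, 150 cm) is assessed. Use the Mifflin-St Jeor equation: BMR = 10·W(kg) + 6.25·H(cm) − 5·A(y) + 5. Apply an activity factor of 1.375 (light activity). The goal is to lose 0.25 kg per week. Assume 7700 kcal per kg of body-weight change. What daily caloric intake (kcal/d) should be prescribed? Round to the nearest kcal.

Mifflin-St Jeor (male): BMR = 10(56) + 6.25(150) − 5(62) + 5 = 560 + 937.5 − 310 + 5 = 1192.5 kcal/day.
TEE = 1192.5 × 1.375 = 1639.6875 kcal/day.
Required daily deficit = 0.25 × 7700 ÷ 7 = 275 kcal/day.
Target intake = 1639.6875 − 275 = 1364.6875 kcal/day.

1365 kcal/d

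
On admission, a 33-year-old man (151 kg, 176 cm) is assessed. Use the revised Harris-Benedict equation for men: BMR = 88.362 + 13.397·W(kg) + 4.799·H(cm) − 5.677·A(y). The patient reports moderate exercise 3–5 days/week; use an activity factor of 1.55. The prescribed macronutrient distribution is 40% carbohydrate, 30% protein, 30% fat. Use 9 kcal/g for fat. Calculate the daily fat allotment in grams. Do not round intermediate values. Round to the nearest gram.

Harris-Benedict: BMR = 88.362 + 13.397(151) + 4.799(176) − 5.677(33) = 2768.592 kcal/day.
TEE = 2768.592 × 1.55 = 4291.3176 kcal/day.
Fat energy = 30% × 4291.3176 = 1287.3953 kcal.
Fat = 1287.3953 ÷ 9 kcal/g = 143.0439 g.

143 g/day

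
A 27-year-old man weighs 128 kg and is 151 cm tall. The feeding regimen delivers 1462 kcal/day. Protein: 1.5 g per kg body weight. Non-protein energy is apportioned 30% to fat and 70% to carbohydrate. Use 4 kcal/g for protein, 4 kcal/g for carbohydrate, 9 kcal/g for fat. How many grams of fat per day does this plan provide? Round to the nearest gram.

23 g/day

Protein = 1.5 × 128 = 192 g → 192 × 4 = 768 kcal.
Non-protein calories = 1462 − 768 = 694 kcal.
Fat: 30% × 694 = 208.2 kcal; carbohydrate: 485.8 kcal.
Fat: 208.2 kcal ÷ 9 kcal/g = 23.1333 g.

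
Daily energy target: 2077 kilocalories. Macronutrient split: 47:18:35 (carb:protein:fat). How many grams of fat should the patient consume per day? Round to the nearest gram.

Fat energy = 35% × 2077 = 726.95 kcal.
At 9 kcal/g: 726.95 ÷ 9 = 80.7722 g.

81 g/day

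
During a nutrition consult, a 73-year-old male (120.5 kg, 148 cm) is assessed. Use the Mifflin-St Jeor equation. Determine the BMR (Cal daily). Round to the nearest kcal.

1770 Cal daily

Mifflin-St Jeor (male): BMR = 10(120.5) + 6.25(148) − 5(73) + 5 = 1205 + 925 − 365 + 5 = 1770 kcal/day.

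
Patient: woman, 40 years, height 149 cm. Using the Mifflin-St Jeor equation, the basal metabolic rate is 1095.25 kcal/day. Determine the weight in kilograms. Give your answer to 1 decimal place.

52.5 kg

1095.25 = 10·W + 6.25(149) − 5(40) − 161
10·W = 1095.25 − 570.25 = 525, so W = 52.5 kg.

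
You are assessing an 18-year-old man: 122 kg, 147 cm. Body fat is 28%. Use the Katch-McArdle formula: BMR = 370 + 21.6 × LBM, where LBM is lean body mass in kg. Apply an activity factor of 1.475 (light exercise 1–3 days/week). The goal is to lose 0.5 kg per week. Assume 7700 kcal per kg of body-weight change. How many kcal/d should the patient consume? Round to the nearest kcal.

LBM = 122 × (1 − 0.28) = 87.84 kg. Katch-McArdle: BMR = 370 + 21.6 × 87.84 = 2267.344 kcal/day.
TEE = 2267.344 × 1.475 = 3344.3324 kcal/day.
Required daily deficit = 0.5 × 7700 ÷ 7 = 550 kcal/day.
Target intake = 3344.3324 − 550 = 2794.3324 kcal/day.

2794 kcal/d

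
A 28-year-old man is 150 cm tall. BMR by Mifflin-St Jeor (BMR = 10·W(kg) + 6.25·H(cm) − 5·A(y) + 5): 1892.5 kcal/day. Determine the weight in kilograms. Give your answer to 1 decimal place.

1892.5 = 10·W + 6.25(150) − 5(28) + 5
10·W = 1892.5 − 802.5 = 1090, so W = 109 kg.

109.0 kg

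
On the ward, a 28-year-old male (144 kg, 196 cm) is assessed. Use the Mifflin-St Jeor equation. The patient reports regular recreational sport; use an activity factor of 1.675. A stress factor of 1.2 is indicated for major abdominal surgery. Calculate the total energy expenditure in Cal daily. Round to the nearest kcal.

5085 Cal daily

Mifflin-St Jeor (male): BMR = 10(144) + 6.25(196) − 5(28) + 5 = 1440 + 1225 − 140 + 5 = 2530 kcal/day.
TEE = BMR × activity factor = 2530 × 1.675 = 4237.75 kcal/day.
Apply stress factor: 4237.75 × 1.2 = 5085.3 kcal/day.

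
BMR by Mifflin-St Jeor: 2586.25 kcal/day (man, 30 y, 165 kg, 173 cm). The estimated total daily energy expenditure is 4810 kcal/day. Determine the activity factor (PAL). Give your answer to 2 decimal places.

1.86

Activity factor = TEE ÷ BMR = 4810 ÷ 2586.25 = 1.86.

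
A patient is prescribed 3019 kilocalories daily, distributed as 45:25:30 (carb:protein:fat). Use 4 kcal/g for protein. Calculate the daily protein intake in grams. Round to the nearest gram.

Protein energy = 25% × 3019 = 754.75 kcal.
At 4 kcal/g: 754.75 ÷ 4 = 188.6875 g.

189 g/day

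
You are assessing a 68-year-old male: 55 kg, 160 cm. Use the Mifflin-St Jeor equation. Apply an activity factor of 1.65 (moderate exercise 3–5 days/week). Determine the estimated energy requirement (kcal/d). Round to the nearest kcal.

2005 kcal/d

Mifflin-St Jeor (male): BMR = 10(55) + 6.25(160) − 5(68) + 5 = 550 + 1000 − 340 + 5 = 1215 kcal/day.
TEE = BMR × activity factor = 1215 × 1.65 = 2004.75 kcal/day.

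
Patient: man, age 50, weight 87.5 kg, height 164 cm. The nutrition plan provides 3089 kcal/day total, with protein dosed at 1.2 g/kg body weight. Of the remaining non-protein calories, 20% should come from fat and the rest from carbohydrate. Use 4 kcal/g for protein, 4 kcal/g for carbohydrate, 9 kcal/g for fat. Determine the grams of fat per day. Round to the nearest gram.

Protein = 1.2 × 87.5 = 105 g → 105 × 4 = 420 kcal.
Non-protein calories = 3089 − 420 = 2669 kcal.
Fat: 20% × 2669 = 533.8 kcal; carbohydrate: 2135.2 kcal.
Fat: 533.8 kcal ÷ 9 kcal/g = 59.3111 g.

59 g/day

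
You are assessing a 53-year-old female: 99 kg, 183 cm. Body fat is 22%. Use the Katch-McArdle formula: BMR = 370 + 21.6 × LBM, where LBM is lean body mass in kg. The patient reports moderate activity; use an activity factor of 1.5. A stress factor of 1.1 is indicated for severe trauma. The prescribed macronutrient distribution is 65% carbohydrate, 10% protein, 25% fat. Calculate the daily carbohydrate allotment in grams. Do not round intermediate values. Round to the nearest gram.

546 g/day

LBM = 99 × (1 − 0.22) = 77.22 kg. Katch-McArdle: BMR = 370 + 21.6 × 77.22 = 2037.952 kcal/day.
TEE = 2037.952 × 1.5 = 3056.928 kcal/day.
With stress factor 1.1: 3056.928 × 1.1 = 3362.6208 kcal/day.
Carbohydrate energy = 65% × 3362.6208 = 2185.7035 kcal.
Carbohydrate = 2185.7035 ÷ 4 kcal/g = 546.4259 g.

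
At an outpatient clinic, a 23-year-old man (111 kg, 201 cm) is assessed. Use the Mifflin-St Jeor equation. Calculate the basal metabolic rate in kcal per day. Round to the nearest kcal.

Mifflin-St Jeor (male): BMR = 10(111) + 6.25(201) − 5(23) + 5 = 1110 + 1256.25 − 115 + 5 = 2256.25 kcal/day.

2256 kcal per day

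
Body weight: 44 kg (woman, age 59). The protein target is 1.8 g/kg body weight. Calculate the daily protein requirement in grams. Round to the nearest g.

79 g/day

Protein = 1.8 g/kg × 44 kg = 79.2 g/day.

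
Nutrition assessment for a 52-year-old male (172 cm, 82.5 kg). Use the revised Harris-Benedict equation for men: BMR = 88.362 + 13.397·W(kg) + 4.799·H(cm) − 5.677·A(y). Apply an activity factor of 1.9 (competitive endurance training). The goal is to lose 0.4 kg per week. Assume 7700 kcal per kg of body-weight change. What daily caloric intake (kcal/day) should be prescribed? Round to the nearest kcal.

Harris-Benedict: BMR = 88.362 + 13.397(82.5) + 4.799(172) − 5.677(52) = 1723.8385 kcal/day.
TEE = 1723.8385 × 1.9 = 3275.2932 kcal/day.
Required daily deficit = 0.4 × 7700 ÷ 7 = 440 kcal/day.
Target intake = 3275.2932 − 440 = 2835.2932 kcal/day.

2835 kcal/day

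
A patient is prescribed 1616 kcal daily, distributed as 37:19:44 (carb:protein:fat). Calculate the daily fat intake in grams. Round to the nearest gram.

79 g/day

Fat energy = 44% × 1616 = 711.04 kcal.
At 9 kcal/g: 711.04 ÷ 9 = 79.0044 g.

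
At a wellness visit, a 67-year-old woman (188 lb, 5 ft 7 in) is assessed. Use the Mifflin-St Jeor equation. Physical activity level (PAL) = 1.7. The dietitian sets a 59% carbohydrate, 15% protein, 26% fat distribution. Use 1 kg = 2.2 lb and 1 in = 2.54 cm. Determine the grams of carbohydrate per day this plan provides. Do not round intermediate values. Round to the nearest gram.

Convert to metric: weight = 188 ÷ 2.2 = 85.4545 kg; height = (5×12 + 7) × 2.54 = 67 × 2.54 = 170.18 cm.
Mifflin-St Jeor (female): BMR = 10(85.4545) + 6.25(170.18) − 5(67) − 161 = 854.5455 + 1063.625 − 335 − 161 = 1422.1705 kcal/day.
TEE = 1422.1705 × 1.7 = 2417.6898 kcal/day.
Carbohydrate energy = 59% × 2417.6898 = 1426.437 kcal.
Carbohydrate = 1426.437 ÷ 4 kcal/g = 356.6092 g.

357 g/day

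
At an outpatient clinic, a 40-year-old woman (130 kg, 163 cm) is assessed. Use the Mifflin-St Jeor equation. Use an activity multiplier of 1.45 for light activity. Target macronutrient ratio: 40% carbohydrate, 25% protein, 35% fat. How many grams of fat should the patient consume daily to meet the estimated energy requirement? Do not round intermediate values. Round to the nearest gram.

110 g/day

Mifflin-St Jeor (female): BMR = 10(130) + 6.25(163) − 5(40) − 161 = 1300 + 1018.75 − 200 − 161 = 1957.75 kcal/day.
TEE = 1957.75 × 1.45 = 2838.7375 kcal/day.
Fat energy = 35% × 2838.7375 = 993.5581 kcal.
Fat = 993.5581 ÷ 9 kcal/g = 110.3953 g.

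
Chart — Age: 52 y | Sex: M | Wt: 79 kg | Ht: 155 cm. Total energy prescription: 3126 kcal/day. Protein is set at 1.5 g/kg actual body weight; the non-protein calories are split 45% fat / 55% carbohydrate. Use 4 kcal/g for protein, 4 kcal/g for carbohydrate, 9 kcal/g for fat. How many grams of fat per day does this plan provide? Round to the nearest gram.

133 g/day

Protein = 1.5 × 79 = 118.5 g → 118.5 × 4 = 474 kcal.
Non-protein calories = 3126 − 474 = 2652 kcal.
Fat: 45% × 2652 = 1193.4 kcal; carbohydrate: 1458.6 kcal.
Fat: 1193.4 kcal ÷ 9 kcal/g = 132.6 g.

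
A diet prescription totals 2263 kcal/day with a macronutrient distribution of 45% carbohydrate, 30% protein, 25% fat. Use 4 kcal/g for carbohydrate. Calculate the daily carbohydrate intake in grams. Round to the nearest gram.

255 g/day

Carbohydrate energy = 45% × 2263 = 1018.35 kcal.
At 4 kcal/g: 1018.35 ÷ 4 = 254.5875 g.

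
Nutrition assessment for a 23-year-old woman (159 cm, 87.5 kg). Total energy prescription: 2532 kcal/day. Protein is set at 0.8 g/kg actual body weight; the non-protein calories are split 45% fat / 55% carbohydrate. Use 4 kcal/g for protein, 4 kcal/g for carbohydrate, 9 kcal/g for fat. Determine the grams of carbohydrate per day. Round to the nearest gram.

310 g/day

Protein = 0.8 × 87.5 = 70 g → 70 × 4 = 280 kcal.
Non-protein calories = 2532 − 280 = 2252 kcal.
Fat: 45% × 2252 = 1013.4 kcal; carbohydrate: 1238.6 kcal.
Carbohydrate: 1238.6 kcal ÷ 4 kcal/g = 309.65 g.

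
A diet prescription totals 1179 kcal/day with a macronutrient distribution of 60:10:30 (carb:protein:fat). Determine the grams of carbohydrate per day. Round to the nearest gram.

177 g/day

Carbohydrate energy = 60% × 1179 = 707.4 kcal.
At 4 kcal/g: 707.4 ÷ 4 = 176.85 g.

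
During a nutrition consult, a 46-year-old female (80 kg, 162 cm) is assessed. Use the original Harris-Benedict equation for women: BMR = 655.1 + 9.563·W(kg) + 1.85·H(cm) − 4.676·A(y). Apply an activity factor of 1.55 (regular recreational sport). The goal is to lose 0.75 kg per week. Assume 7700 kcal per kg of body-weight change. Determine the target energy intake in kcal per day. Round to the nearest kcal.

Harris-Benedict: BMR = 655.1 + 9.563(80) + 1.85(162) − 4.676(46) = 1504.744 kcal/day.
TEE = 1504.744 × 1.55 = 2332.3532 kcal/day.
Required daily deficit = 0.75 × 7700 ÷ 7 = 825 kcal/day.
Target intake = 2332.3532 − 825 = 1507.3532 kcal/day.

1507 kcal per day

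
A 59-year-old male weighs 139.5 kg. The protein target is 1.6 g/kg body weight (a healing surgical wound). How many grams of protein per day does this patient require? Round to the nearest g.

Protein = 1.6 g/kg × 139.5 kg = 223.2 g/day.

223 g/day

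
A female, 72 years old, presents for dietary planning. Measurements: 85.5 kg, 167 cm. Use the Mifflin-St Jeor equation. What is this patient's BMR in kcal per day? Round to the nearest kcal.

1378 kcal per day

Mifflin-St Jeor (female): BMR = 10(85.5) + 6.25(167) − 5(72) − 161 = 855 + 1043.75 − 360 − 161 = 1377.75 kcal/day.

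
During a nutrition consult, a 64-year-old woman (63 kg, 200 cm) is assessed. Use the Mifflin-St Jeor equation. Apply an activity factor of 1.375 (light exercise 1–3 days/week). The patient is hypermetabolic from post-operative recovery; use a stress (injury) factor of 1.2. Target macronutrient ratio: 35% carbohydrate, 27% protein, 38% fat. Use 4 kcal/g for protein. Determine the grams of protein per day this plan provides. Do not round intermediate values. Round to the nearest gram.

Mifflin-St Jeor (female): BMR = 10(63) + 6.25(200) − 5(64) − 161 = 630 + 1250 − 320 − 161 = 1399 kcal/day.
TEE = 1399 × 1.375 = 1923.625 kcal/day.
With stress factor 1.2: 1923.625 × 1.2 = 2308.35 kcal/day.
Protein energy = 27% × 2308.35 = 623.2545 kcal.
Protein = 623.2545 ÷ 4 kcal/g = 155.8136 g.

156 g/day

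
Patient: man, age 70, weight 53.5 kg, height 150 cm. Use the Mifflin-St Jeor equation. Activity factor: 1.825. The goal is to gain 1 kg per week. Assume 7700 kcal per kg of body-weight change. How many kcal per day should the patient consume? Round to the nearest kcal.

3158 kcal per day

Mifflin-St Jeor (male): BMR = 10(53.5) + 6.25(150) − 5(70) + 5 = 535 + 937.5 − 350 + 5 = 1127.5 kcal/day.
TEE = 1127.5 × 1.825 = 2057.6875 kcal/day.
Required daily surplus = 1 × 7700 ÷ 7 = 1100 kcal/day.
Target intake = 2057.6875 + 1100 = 3157.6875 kcal/day.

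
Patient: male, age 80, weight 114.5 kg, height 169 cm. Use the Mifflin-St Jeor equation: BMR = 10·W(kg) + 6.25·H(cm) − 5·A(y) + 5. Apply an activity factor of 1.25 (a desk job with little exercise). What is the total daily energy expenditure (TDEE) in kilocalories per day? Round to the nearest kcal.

2258 kilocalories per day

Mifflin-St Jeor (male): BMR = 10(114.5) + 6.25(169) − 5(80) + 5 = 1145 + 1056.25 − 400 + 5 = 1806.25 kcal/day.
TEE = BMR × activity factor = 1806.25 × 1.25 = 2257.8125 kcal/day.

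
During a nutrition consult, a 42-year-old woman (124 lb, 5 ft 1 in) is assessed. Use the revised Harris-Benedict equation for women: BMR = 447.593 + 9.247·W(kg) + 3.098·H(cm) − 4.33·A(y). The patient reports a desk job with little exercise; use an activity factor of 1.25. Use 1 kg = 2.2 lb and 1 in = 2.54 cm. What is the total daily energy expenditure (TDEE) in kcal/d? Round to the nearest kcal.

1584 kcal/d

Convert to metric: weight = 124 ÷ 2.2 = 56.3636 kg; height = (5×12 + 1) × 2.54 = 61 × 2.54 = 154.94 cm.
Harris-Benedict: BMR = 447.593 + 9.247(56.3636) + 3.098(154.94) − 4.33(42) = 1266.9317 kcal/day.
TEE = BMR × activity factor = 1266.9317 × 1.25 = 1583.6646 kcal/day.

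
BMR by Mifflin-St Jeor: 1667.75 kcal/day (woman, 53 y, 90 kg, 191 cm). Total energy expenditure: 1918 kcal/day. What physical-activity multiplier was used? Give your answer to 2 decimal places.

1.15

Activity factor = TEE ÷ BMR = 1918 ÷ 1667.75 = 1.15.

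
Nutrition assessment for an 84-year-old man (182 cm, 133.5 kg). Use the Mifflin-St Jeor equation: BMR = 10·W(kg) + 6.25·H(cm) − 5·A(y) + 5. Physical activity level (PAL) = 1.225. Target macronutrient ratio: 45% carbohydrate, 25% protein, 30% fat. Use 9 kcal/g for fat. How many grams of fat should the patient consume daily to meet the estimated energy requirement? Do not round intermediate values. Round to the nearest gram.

84 g/day

Mifflin-St Jeor (male): BMR = 10(133.5) + 6.25(182) − 5(84) + 5 = 1335 + 1137.5 − 420 + 5 = 2057.5 kcal/day.
TEE = 2057.5 × 1.225 = 2520.4375 kcal/day.
Fat energy = 30% × 2520.4375 = 756.1313 kcal.
Fat = 756.1313 ÷ 9 kcal/g = 84.0146 g.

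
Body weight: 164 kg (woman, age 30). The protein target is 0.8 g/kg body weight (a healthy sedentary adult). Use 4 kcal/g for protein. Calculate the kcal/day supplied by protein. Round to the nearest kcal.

Protein = 0.8 g/kg × 164 kg = 131.2 g/day.
Protein energy = 131.2 g × 4 kcal/g = 524.8 kcal/day.

525 kcal/day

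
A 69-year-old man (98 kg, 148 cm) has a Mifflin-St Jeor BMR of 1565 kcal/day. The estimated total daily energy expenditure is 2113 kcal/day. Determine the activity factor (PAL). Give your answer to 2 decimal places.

1.35

Activity factor = TEE ÷ BMR = 2113 ÷ 1565 = 1.35.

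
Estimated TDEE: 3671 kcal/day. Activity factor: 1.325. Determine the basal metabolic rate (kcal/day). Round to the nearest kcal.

2771 kcal/day

BMR = TEE ÷ activity factor = 3671 ÷ 1.325 = 2770.566 kcal/day.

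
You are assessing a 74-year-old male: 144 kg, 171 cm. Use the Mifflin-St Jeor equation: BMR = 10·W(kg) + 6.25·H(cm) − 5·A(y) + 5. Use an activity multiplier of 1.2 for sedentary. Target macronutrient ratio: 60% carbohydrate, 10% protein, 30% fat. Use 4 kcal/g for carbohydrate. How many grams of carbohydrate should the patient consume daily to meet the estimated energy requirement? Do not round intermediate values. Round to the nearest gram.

386 g/day

Mifflin-St Jeor (male): BMR = 10(144) + 6.25(171) − 5(74) + 5 = 1440 + 1068.75 − 370 + 5 = 2143.75 kcal/day.
TEE = 2143.75 × 1.2 = 2572.5 kcal/day.
Carbohydrate energy = 60% × 2572.5 = 1543.5 kcal.
Carbohydrate = 1543.5 ÷ 4 kcal/g = 385.875 g.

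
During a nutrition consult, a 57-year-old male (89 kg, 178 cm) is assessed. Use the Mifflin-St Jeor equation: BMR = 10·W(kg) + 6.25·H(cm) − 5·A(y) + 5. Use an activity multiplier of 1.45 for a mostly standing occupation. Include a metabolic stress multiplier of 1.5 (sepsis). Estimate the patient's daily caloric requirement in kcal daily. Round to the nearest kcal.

Mifflin-St Jeor (male): BMR = 10(89) + 6.25(178) − 5(57) + 5 = 890 + 1112.5 − 285 + 5 = 1722.5 kcal/day.
TEE = BMR × activity factor = 1722.5 × 1.45 = 2497.625 kcal/day.
Apply stress factor: 2497.625 × 1.5 = 3746.4375 kcal/day.

3746 kcal daily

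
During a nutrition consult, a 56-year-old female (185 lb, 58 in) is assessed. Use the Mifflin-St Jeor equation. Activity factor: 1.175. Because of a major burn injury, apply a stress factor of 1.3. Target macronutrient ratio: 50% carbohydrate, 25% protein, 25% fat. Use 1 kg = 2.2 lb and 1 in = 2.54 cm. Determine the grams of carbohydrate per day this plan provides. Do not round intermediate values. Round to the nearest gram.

Convert to metric: weight = 185 ÷ 2.2 = 84.0909 kg; height = 58 × 2.54 = 147.32 cm.
Mifflin-St Jeor (female): BMR = 10(84.0909) + 6.25(147.32) − 5(56) − 161 = 840.9091 + 920.75 − 280 − 161 = 1320.6591 kcal/day.
TEE = 1320.6591 × 1.175 = 1551.7744 kcal/day.
With stress factor 1.3: 1551.7744 × 1.3 = 2017.3068 kcal/day.
Carbohydrate energy = 50% × 2017.3068 = 1008.6534 kcal.
Carbohydrate = 1008.6534 ÷ 4 kcal/g = 252.1633 g.

252 g/day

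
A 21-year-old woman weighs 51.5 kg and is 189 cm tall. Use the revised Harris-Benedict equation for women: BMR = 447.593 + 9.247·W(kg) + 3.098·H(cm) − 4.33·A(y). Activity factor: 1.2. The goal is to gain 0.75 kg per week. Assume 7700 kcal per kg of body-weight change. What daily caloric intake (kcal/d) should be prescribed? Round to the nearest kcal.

2527 kcal/d

Harris-Benedict: BMR = 447.593 + 9.247(51.5) + 3.098(189) − 4.33(21) = 1418.4055 kcal/day.
TEE = 1418.4055 × 1.2 = 1702.0866 kcal/day.
Required daily surplus = 0.75 × 7700 ÷ 7 = 825 kcal/day.
Target intake = 1702.0866 + 825 = 2527.0866 kcal/day.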